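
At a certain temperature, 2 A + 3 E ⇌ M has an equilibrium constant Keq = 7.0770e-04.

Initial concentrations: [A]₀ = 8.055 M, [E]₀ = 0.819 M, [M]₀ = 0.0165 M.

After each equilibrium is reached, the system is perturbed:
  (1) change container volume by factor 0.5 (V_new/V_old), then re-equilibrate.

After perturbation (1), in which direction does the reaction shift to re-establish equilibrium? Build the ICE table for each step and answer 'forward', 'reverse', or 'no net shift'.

Q₀ = 4.6291e-04 vs Keq = 7.0770e-04 ⇒ Q<K, forward
Step 1:
                    A           E           M
  init          8.055       0.819      0.0165
  Δ          -0.01361    -0.02042    0.006806
  eq            8.041      0.7986     0.02331
  solve Keq expr → x = 0.006806; check Q = 7.0770e-04
Then change container volume by factor 0.5 (V_new/V_old).
Step 2:
                    A           E           M
  init          16.08       1.597     0.04661
  Δ            -0.346      -0.519       0.173
  eq            15.74       1.078      0.2196
  solve Keq expr → x = 0.173; check Q = 7.0770e-04

Direction: forward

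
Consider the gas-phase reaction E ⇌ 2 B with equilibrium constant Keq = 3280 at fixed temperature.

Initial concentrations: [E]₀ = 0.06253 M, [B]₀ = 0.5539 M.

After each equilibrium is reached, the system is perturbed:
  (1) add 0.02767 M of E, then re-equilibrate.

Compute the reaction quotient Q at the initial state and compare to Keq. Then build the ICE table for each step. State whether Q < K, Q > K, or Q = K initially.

Q₀ = 4.907 vs Keq = 3280 ⇒ Q<K, forward
Step 1:
                    E           B
  I           0.06253      0.5539
  C          -0.06239      0.1248
  E        1.4043e-04      0.6787
  solve Keq expr → x = 0.06239; check Q = 3280
Then add 0.02767 M of E.
Step 2:
                    E           B
  I           0.02781      0.6787
  C          -0.02765     0.05529
  E        1.6424e-04       0.734
  solve Keq expr → x = 0.02765; check Q = 3280

Q₀ = 4.907; Q < K (proceeds forward)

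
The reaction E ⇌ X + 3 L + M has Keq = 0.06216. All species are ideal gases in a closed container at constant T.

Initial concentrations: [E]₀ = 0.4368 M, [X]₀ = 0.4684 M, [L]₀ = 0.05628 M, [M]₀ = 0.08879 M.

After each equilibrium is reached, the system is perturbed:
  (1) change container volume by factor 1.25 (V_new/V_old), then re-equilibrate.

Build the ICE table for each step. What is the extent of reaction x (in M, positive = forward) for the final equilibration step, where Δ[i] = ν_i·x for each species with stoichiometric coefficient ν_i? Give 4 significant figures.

x = 0.02789 M

Q₀ = 1.6973e-05 vs Keq = 0.06216 ⇒ Q<K, forward
Step 1:
                    E           X           L           M
  I            0.4368      0.4684     0.05628     0.08879
  C           -0.1473      0.1473       0.442      0.1473
  E            0.2895      0.6157      0.4983      0.2361
  solve Keq expr → x = 0.1473; check Q = 0.06216
Then change container volume by factor 1.25 (V_new/V_old).
Step 2:
                    E           X           L           M
  I            0.2316      0.4926      0.3987      0.1889
  C          -0.02789     0.02789     0.08366     0.02789
  E            0.2037      0.5205      0.4823      0.2168
  solve Keq expr → x = 0.02789; check Q = 0.06216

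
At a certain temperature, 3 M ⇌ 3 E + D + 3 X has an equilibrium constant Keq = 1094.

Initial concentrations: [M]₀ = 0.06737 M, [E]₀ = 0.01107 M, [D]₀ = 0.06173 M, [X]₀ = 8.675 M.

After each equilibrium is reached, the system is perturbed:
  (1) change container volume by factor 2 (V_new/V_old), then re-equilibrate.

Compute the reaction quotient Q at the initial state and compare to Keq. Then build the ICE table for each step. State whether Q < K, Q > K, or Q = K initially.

Q₀ = 0.1788; Q < K (proceeds forward)

Q₀ = 0.1788 vs Keq = 1094 ⇒ Q<K, forward
Step 1:
                  M         E         D         X
  Initial   0.06737   0.01107   0.06173     8.675
  Change   -0.04659   0.04659   0.01553   0.04659
  Equil     0.02078   0.05766   0.07726     8.722
  solve Keq expr → x = 0.01553; check Q = 1094
Then change container volume by factor 2 (V_new/V_old).
Step 2:
                  M         E         D         X
  Initial   0.01039   0.02883   0.03863     4.361
  Change  -0.005413  0.005413  0.001804  0.005413
  Equil     0.00498   0.03424   0.04043     4.366
  solve Keq expr → x = 0.001804; check Q = 1094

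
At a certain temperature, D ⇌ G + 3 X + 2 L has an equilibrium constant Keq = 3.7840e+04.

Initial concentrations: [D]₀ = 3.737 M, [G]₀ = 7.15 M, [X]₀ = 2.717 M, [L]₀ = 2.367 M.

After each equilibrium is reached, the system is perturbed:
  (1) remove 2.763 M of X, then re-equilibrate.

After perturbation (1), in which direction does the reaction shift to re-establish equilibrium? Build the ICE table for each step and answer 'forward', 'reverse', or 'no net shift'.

Q₀ = 215 vs Keq = 3.7840e+04 ⇒ Q<K, forward
Step 1:
                   D          G          X          L
  Initial      3.737       7.15      2.717      2.367
  Change      -1.461      1.461      4.382      2.921
  Equil        2.276      8.611      7.099      5.288
  solve Keq expr → x = 1.461; check Q = 3.7840e+04
Then remove 2.763 M of X.
Step 2:
                   D          G          X          L
  Initial      2.276      8.611      4.336      5.288
  Change     -0.4779     0.4779      1.434     0.9559
  Equil        1.798      9.089       5.77      6.244
  solve Keq expr → x = 0.4779; check Q = 3.7840e+04

Direction: forward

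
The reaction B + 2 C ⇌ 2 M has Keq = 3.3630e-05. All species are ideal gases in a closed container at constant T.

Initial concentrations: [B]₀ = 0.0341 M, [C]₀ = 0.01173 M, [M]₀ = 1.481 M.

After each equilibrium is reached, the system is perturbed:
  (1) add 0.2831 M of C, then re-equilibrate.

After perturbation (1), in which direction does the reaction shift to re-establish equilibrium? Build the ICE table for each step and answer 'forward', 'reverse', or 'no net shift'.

Direction: forward

Q₀ = 4.6748e+05 vs Keq = 3.3630e-05 ⇒ Q>K, reverse
Step 1:
                    B           C           M
  init         0.0341     0.01173       1.481
  Δ            0.7367       1.473      -1.473
  eq           0.7708       1.485    0.007562
  solve Keq expr → x = -0.7367; check Q = 3.3630e-05
Then add 0.2831 M of C.
Step 2:
                    B           C           M
  init         0.7708       1.768    0.007562
  Δ       -7.1497e-04    -0.00143     0.00143
  eq           0.7701       1.767    0.008992
  solve Keq expr → x = 7.1497e-04; check Q = 3.3630e-05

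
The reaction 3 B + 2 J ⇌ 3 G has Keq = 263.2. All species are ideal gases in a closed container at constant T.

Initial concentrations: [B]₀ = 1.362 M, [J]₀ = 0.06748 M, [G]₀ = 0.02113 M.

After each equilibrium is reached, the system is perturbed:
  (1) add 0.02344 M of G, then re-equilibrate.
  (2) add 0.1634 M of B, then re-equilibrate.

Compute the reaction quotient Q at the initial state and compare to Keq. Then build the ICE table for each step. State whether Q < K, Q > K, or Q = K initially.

Q₀ = 8.2001e-04; Q < K (proceeds forward)

Q₀ = 8.2001e-04 vs Keq = 263.2 ⇒ Q<K, forward
Step 1:
                  B         J         G
  Initial     1.362   0.06748   0.02113
  Change   -0.09853  -0.06568   0.09853
  Equil       1.263  0.001796    0.1197
  solve Keq expr → x = 0.03284; check Q = 263.2
Then add 0.02344 M of G.
Step 2:
                  B         J         G
  Initial     1.263  0.001796    0.1431
  Change  7.9670e-04 5.3113e-04 -7.9670e-04
  Equil       1.264  0.002328    0.1423
  solve Keq expr → x = -2.6557e-04; check Q = 263.2
Then add 0.1634 M of B.
Step 3:
                  B         J         G
  Initial     1.428  0.002328    0.1423
  Change  -5.6288e-04 -3.7525e-04 5.6288e-04
  Equil       1.427  0.001952    0.1429
  solve Keq expr → x = 1.8763e-04; check Q = 263.2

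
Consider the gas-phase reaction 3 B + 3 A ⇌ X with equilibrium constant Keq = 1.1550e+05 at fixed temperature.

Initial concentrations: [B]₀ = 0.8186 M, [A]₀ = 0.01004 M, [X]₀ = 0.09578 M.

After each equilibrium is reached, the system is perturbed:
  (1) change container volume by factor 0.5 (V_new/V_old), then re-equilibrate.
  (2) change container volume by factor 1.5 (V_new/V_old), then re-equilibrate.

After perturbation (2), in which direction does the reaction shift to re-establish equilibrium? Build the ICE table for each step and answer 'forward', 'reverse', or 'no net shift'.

Direction: reverse

Q₀ = 1.7253e+05 vs Keq = 1.1550e+05 ⇒ Q>K, reverse
Step 1:
                    B           A           X
  I            0.8186     0.01004     0.09578
  C          0.001399    0.001399 -4.6625e-04
  E              0.82     0.01144     0.09531
  solve Keq expr → x = -4.6625e-04; check Q = 1.1550e+05
Then change container volume by factor 0.5 (V_new/V_old).
Step 2:
                    B           A           X
  I              1.64     0.02288      0.1906
  C          -0.01554    -0.01554    0.005179
  E             1.624     0.00734      0.1958
  solve Keq expr → x = 0.005179; check Q = 1.1550e+05
Then change container volume by factor 1.5 (V_new/V_old).
Step 3:
                    B           A           X
  I             1.083    0.004893      0.1305
  C          0.004646    0.004646   -0.001549
  E             1.088    0.009539       0.129
  solve Keq expr → x = -0.001549; check Q = 1.1550e+05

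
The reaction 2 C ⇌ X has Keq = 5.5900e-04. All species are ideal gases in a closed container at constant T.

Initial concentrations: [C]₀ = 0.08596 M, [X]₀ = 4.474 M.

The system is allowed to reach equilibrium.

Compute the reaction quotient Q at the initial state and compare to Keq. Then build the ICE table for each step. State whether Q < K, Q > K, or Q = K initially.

Q₀ = 605.5; Q > K (proceeds reverse)

Q₀ = 605.5 vs Keq = 5.5900e-04 ⇒ Q>K, reverse
Step 1:
                   C          X
  Initial    0.08596      4.474
  Change       8.859     -4.429
  Equil        8.945    0.04472
  solve Keq expr → x = -4.429; check Q = 5.5900e-04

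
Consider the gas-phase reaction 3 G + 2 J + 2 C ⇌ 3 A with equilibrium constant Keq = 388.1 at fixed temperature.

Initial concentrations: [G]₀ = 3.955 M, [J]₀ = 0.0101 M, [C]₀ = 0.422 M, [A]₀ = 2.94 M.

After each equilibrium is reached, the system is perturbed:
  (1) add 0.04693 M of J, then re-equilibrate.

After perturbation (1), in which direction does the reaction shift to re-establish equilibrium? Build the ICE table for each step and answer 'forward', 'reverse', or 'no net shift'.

Direction: forward

Q₀ = 2.2612e+04 vs Keq = 388.1 ⇒ Q>K, reverse
Step 1:
                   G          J          C          A
  Initial      3.955     0.0101      0.422       2.94
  Change     0.08036    0.05357    0.05357   -0.08036
  Equil        4.035    0.06367     0.4756       2.86
  solve Keq expr → x = -0.02679; check Q = 388.1
Then add 0.04693 M of J.
Step 2:
                   G          J          C          A
  Initial      4.035     0.1106     0.4756       2.86
  Change    -0.05674   -0.03783   -0.03783    0.05674
  Equil        3.979    0.07277     0.4377      2.916
  solve Keq expr → x = 0.01891; check Q = 388.1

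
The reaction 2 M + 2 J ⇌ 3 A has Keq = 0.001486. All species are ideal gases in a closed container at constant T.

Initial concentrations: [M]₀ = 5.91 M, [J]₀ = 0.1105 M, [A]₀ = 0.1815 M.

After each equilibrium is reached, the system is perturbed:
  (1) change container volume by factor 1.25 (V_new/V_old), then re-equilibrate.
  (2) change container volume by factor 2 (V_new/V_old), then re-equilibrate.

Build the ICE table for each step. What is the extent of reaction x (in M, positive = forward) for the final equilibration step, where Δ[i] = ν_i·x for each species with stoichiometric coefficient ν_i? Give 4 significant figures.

x = -0.00232 M

Q₀ = 0.01402 vs Keq = 0.001486 ⇒ Q>K, reverse
Step 1:
                   M          J          A
  I             5.91     0.1105     0.1815
  C          0.04783    0.04783   -0.07174
  E            5.958     0.1583     0.1098
  solve Keq expr → x = -0.02391; check Q = 0.001486
Then change container volume by factor 1.25 (V_new/V_old).
Step 2:
                   M          J          A
  I            4.766     0.1267    0.08781
  C         0.003246   0.003246   -0.00487
  E             4.77     0.1299    0.08294
  solve Keq expr → x = -0.001623; check Q = 0.001486
Then change container volume by factor 2 (V_new/V_old).
Step 3:
                   M          J          A
  I            2.385    0.06495    0.04147
  C          0.00464    0.00464  -0.006961
  E            2.389    0.06959    0.03451
  solve Keq expr → x = -0.00232; check Q = 0.001486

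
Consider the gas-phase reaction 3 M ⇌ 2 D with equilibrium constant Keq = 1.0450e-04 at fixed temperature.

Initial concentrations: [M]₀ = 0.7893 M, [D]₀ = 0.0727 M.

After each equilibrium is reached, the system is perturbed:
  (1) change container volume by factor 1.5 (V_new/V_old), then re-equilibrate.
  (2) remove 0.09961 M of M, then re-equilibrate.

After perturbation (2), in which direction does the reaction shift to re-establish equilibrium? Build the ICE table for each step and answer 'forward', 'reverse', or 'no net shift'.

Direction: reverse

Q₀ = 0.01075 vs Keq = 1.0450e-04 ⇒ Q>K, reverse
Step 1:
                    M           D
  Initial      0.7893      0.0727
  Change      0.09627    -0.06418
  Equil        0.8856    0.008519
  solve Keq expr → x = -0.03209; check Q = 1.0450e-04
Then change container volume by factor 1.5 (V_new/V_old).
Step 2:
                    M           D
  Initial      0.5904    0.005679
  Change     0.001536   -0.001024
  Equil        0.5919    0.004655
  solve Keq expr → x = -5.1204e-04; check Q = 1.0450e-04
Then remove 0.09961 M of M.
Step 3:
                    M           D
  Initial      0.4923    0.004655
  Change     0.001659   -0.001106
  Equil         0.494    0.003549
  solve Keq expr → x = -5.5317e-04; check Q = 1.0450e-04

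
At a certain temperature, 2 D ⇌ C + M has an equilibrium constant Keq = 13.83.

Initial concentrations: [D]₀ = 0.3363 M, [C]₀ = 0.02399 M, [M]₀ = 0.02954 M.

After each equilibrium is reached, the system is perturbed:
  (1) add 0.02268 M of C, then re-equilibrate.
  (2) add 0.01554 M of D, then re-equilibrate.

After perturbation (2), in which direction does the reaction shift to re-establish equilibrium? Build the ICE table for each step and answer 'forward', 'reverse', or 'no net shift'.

Q₀ = 0.006266 vs Keq = 13.83 ⇒ Q<K, forward
Step 1:
                    D           C           M
  Initial      0.3363     0.02399     0.02954
  Change      -0.2901      0.1451      0.1451
  Equil        0.0462       0.169      0.1746
  solve Keq expr → x = 0.1451; check Q = 13.83
Then add 0.02268 M of C.
Step 2:
                    D           C           M
  Initial      0.0462      0.1917      0.1746
  Change     0.002645   -0.001323   -0.001323
  Equil       0.04884      0.1904      0.1733
  solve Keq expr → x = -0.001323; check Q = 13.83
Then add 0.01554 M of D.
Step 3:
                    D           C           M
  Initial     0.06438      0.1904      0.1733
  Change      -0.0137    0.006848    0.006848
  Equil       0.05068      0.1972      0.1801
  solve Keq expr → x = 0.006848; check Q = 13.83

Direction: forward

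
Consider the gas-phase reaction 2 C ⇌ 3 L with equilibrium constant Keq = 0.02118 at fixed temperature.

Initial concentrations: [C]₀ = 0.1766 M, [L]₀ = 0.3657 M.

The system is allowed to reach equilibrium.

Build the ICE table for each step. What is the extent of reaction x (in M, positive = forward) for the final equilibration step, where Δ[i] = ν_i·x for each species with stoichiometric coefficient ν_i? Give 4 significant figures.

Q₀ = 1.568 vs Keq = 0.02118 ⇒ Q>K, reverse
Step 1:
                    C           L
  init         0.1766      0.3657
  Δ            0.1554     -0.2331
  eq            0.332      0.1326
  solve Keq expr → x = -0.07768; check Q = 0.02118

x = -0.07768 M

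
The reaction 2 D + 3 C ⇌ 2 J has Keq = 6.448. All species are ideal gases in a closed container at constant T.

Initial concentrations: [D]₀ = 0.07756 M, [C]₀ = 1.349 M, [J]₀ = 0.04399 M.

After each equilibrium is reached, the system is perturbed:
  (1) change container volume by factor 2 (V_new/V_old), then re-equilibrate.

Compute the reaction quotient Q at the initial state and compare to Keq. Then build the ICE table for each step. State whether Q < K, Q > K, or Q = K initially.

Q₀ = 0.131 vs Keq = 6.448 ⇒ Q<K, forward
Step 1:
                   D          C          J
  I          0.07756      1.349    0.04399
  C         -0.05138   -0.07707    0.05138
  E          0.02618      1.272    0.09537
  solve Keq expr → x = 0.02569; check Q = 6.448
Then change container volume by factor 2 (V_new/V_old).
Step 2:
                   D          C          J
  I          0.01309      0.636    0.04768
  C          0.01281    0.01921   -0.01281
  E           0.0259     0.6552    0.03488
  solve Keq expr → x = -0.006404; check Q = 6.448

Q₀ = 0.131; Q < K (proceeds forward)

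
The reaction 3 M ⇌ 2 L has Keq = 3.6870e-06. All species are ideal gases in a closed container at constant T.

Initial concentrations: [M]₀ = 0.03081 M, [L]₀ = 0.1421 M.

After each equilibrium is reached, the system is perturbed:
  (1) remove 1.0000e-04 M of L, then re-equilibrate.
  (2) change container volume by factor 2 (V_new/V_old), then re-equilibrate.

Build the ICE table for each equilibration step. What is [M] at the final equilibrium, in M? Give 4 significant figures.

[M]_eq = 0.1218 M

Q₀ = 690.4 vs Keq = 3.6870e-06 ⇒ Q>K, reverse
Step 1:
                   M          L
  Initial    0.03081     0.1421
  Change      0.2128    -0.1419
  Equil       0.2436 2.3088e-04
  solve Keq expr → x = -0.07093; check Q = 3.6870e-06
Then remove 1.0000e-04 M of L.
Step 2:
                   M          L
  Initial     0.2436 1.3088e-04
  Change  -1.4968e-04 9.9787e-05
  Equil       0.2435 2.3067e-04
  solve Keq expr → x = 4.9894e-05; check Q = 3.6870e-06
Then change container volume by factor 2 (V_new/V_old).
Step 3:
                   M          L
  Initial     0.1217 1.1533e-04
  Change  5.0595e-05 -3.3730e-05
  Equil       0.1218 8.1605e-05
  solve Keq expr → x = -1.6865e-05; check Q = 3.6870e-06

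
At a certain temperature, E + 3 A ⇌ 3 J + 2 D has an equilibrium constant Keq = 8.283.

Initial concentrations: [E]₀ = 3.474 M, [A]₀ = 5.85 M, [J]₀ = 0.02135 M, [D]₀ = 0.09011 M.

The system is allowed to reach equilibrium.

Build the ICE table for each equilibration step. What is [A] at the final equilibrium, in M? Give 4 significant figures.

Q₀ = 1.1362e-10 vs Keq = 8.283 ⇒ Q<K, forward
Step 1:
                  E         A         J         D
  I           3.474      5.85   0.02135   0.09011
  C          -1.163    -3.488     3.488     2.325
  E           2.311     2.362      3.51     2.416
  solve Keq expr → x = 1.163; check Q = 8.283

[A]_eq = 2.362 M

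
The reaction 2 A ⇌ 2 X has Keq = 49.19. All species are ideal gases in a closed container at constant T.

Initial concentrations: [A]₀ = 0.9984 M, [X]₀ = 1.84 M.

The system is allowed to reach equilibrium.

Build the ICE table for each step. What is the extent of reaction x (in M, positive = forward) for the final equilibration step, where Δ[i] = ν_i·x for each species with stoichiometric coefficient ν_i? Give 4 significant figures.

Q₀ = 3.396 vs Keq = 49.19 ⇒ Q<K, forward
Step 1:
                  A         X
  Initial    0.9984      1.84
  Change    -0.6442    0.6442
  Equil      0.3542     2.484
  solve Keq expr → x = 0.3221; check Q = 49.19

x = 0.3221 M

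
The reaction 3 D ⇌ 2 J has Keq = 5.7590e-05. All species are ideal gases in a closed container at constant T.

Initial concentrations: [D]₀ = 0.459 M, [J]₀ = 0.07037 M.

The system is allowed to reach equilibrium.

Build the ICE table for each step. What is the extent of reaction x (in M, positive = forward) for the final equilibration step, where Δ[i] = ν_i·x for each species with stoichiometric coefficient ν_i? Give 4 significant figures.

Q₀ = 0.05121 vs Keq = 5.7590e-05 ⇒ Q>K, reverse
Step 1:
                    D           J
  I             0.459     0.07037
  C            0.1008    -0.06719
  E            0.5598    0.003178
  solve Keq expr → x = -0.0336; check Q = 5.7590e-05

x = -0.0336 M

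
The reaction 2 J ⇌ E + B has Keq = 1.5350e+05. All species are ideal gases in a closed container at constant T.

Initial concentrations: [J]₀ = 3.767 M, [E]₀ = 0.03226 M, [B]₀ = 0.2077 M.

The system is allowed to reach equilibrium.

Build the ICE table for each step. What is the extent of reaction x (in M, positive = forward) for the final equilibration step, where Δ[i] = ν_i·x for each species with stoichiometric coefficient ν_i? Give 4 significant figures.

Q₀ = 4.7218e-04 vs Keq = 1.5350e+05 ⇒ Q<K, forward
Step 1:
                    J           E           B
  I             3.767     0.03226      0.2077
  C            -3.762       1.881       1.881
  E          0.005102       1.913       2.089
  solve Keq expr → x = 1.881; check Q = 1.5350e+05

x = 1.881 M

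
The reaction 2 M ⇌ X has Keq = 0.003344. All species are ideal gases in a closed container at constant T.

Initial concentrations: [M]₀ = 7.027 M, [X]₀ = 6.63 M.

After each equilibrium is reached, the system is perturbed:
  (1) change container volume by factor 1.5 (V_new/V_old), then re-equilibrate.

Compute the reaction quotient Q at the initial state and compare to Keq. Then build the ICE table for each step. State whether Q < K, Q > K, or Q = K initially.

Q₀ = 0.1343 vs Keq = 0.003344 ⇒ Q>K, reverse
Step 1:
                  M         X
  I           7.027      6.63
  C           11.07    -5.535
  E            18.1     1.095
  solve Keq expr → x = -5.535; check Q = 0.003344
Then change container volume by factor 1.5 (V_new/V_old).
Step 2:
                  M         X
  I           12.06    0.7301
  C          0.4181    -0.209
  E           12.48     0.521
  solve Keq expr → x = -0.209; check Q = 0.003344

Q₀ = 0.1343; Q > K (proceeds reverse)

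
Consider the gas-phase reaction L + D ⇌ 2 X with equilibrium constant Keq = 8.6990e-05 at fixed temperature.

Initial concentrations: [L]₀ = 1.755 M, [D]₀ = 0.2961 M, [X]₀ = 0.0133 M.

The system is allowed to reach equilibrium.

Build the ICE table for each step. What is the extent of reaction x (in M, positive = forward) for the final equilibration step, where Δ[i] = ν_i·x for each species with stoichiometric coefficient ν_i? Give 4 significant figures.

Q₀ = 3.4040e-04 vs Keq = 8.6990e-05 ⇒ Q>K, reverse
Step 1:
                    L           D           X
  I             1.755      0.2961      0.0133
  C          0.003267    0.003267   -0.006533
  E             1.758      0.2994    0.006767
  solve Keq expr → x = -0.003267; check Q = 8.6990e-05

x = -0.003267 M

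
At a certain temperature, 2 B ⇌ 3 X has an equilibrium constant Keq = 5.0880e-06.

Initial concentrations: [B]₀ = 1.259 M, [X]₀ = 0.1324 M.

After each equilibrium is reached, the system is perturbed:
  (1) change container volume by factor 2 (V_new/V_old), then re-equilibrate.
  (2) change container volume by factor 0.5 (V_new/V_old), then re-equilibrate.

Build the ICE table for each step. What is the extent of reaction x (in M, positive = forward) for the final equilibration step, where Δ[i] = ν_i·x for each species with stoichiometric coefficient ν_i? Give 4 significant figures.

Q₀ = 0.001464 vs Keq = 5.0880e-06 ⇒ Q>K, reverse
Step 1:
                    B           X
  init          1.259      0.1324
  Δ           0.07438     -0.1116
  eq            1.333     0.02084
  solve Keq expr → x = -0.03719; check Q = 5.0880e-06
Then change container volume by factor 2 (V_new/V_old).
Step 2:
                    B           X
  init         0.6667     0.01042
  Δ          -0.00179    0.002684
  eq           0.6649      0.0131
  solve Keq expr → x = 8.9479e-04; check Q = 5.0880e-06
Then change container volume by factor 0.5 (V_new/V_old).
Step 3:
                    B           X
  init           1.33      0.0262
  Δ          0.003579   -0.005369
  eq            1.333     0.02084
  solve Keq expr → x = -0.00179; check Q = 5.0880e-06

x = -0.00179 M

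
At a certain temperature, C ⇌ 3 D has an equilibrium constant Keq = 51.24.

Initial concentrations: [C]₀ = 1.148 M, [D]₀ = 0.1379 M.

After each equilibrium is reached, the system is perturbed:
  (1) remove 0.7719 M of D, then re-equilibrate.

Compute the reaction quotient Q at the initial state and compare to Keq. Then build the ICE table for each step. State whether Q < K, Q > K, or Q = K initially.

Q₀ = 0.002284; Q < K (proceeds forward)

Q₀ = 0.002284 vs Keq = 51.24 ⇒ Q<K, forward
Step 1:
                  C         D
  init        1.148    0.1379
  Δ         -0.8135      2.44
  eq         0.3345     2.578
  solve Keq expr → x = 0.8135; check Q = 51.24
Then remove 0.7719 M of D.
Step 2:
                  C         D
  init       0.3345     1.806
  Δ         -0.1288    0.3863
  eq         0.2058     2.193
  solve Keq expr → x = 0.1288; check Q = 51.24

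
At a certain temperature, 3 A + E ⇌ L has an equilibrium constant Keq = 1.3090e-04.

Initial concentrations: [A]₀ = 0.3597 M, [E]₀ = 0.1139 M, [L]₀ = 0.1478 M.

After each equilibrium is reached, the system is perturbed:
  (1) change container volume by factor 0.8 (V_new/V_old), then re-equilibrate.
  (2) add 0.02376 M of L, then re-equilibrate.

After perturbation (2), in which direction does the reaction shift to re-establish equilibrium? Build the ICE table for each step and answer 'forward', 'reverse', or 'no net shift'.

Direction: reverse

Q₀ = 27.88 vs Keq = 1.3090e-04 ⇒ Q>K, reverse
Step 1:
                  A         E         L
  init       0.3597    0.1139    0.1478
  Δ          0.4433    0.1478   -0.1478
  eq          0.803    0.2617 1.7739e-05
  solve Keq expr → x = -0.1478; check Q = 1.3090e-04
Then change container volume by factor 0.8 (V_new/V_old).
Step 2:
                  A         E         L
  init        1.004    0.3271 2.2174e-05
  Δ       -6.3371e-05 -2.1124e-05 2.1124e-05
  eq          1.004    0.3271 4.3298e-05
  solve Keq expr → x = 2.1124e-05; check Q = 1.3090e-04
Then add 0.02376 M of L.
Step 3:
                  A         E         L
  init        1.004    0.3271    0.0238
  Δ         0.07124   0.02375  -0.02375
  eq          1.075    0.3508 5.7048e-05
  solve Keq expr → x = -0.02375; check Q = 1.3090e-04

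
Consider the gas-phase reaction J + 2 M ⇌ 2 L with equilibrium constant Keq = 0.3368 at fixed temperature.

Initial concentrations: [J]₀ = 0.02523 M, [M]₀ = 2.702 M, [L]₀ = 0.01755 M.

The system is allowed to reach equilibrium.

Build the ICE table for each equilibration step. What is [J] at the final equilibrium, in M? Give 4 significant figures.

Q₀ = 0.001672 vs Keq = 0.3368 ⇒ Q<K, forward
Step 1:
                   J          M          L
  I          0.02523      2.702    0.01755
  C         -0.02348   -0.04695    0.04695
  E         0.001753      2.655     0.0645
  solve Keq expr → x = 0.02348; check Q = 0.3368

[J]_eq = 0.001753 M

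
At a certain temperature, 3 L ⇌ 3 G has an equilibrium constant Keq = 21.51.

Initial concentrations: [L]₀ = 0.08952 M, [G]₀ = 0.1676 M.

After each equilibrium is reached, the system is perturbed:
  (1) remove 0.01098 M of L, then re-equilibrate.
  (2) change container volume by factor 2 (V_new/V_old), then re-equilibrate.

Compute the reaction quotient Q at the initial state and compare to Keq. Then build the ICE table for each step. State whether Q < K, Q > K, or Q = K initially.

Q₀ = 6.562; Q < K (proceeds forward)

Q₀ = 6.562 vs Keq = 21.51 ⇒ Q<K, forward
Step 1:
                   L          G
  Initial    0.08952     0.1676
  Change    -0.02152    0.02152
  Equil        0.068     0.1891
  solve Keq expr → x = 0.007173; check Q = 21.51
Then remove 0.01098 M of L.
Step 2:
                   L          G
  Initial    0.05702     0.1891
  Change    0.008076  -0.008076
  Equil       0.0651      0.181
  solve Keq expr → x = -0.002692; check Q = 21.51
Then change container volume by factor 2 (V_new/V_old).
Step 3:
                   L          G
  Initial    0.03255    0.09052
  Change           0          0
  Equil      0.03255    0.09052
  solve Keq expr → x = 0; check Q = 21.51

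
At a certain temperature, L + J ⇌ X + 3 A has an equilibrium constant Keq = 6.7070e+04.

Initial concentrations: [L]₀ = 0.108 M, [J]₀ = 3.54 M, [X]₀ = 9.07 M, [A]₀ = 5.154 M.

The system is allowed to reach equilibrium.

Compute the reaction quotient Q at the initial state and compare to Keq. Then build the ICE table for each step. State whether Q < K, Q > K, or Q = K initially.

Q₀ = 3248; Q < K (proceeds forward)

Q₀ = 3248 vs Keq = 6.7070e+04 ⇒ Q<K, forward
Step 1:
                  L         J         X         A
  Initial     0.108      3.54      9.07     5.154
  Change    -0.1015   -0.1015    0.1015    0.3046
  Equil    0.006468     3.438     9.172     5.459
  solve Keq expr → x = 0.1015; check Q = 6.7070e+04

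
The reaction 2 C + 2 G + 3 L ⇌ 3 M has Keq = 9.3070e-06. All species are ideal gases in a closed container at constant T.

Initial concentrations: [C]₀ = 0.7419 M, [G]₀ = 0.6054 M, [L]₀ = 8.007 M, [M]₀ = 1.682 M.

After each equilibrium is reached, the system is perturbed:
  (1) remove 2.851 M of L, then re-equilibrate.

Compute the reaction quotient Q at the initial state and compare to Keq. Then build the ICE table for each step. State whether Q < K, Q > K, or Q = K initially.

Q₀ = 0.04595 vs Keq = 9.3070e-06 ⇒ Q>K, reverse
Step 1:
                    C           G           L           M
  Initial      0.7419      0.6054       8.007       1.682
  Change       0.8851      0.8851       1.328      -1.328
  Equil         1.627        1.49       9.335      0.3544
  solve Keq expr → x = -0.4425; check Q = 9.3070e-06
Then remove 2.851 M of L.
Step 2:
                    C           G           L           M
  Initial       1.627        1.49       6.484      0.3544
  Change      0.06108     0.06108     0.09161    -0.09161
  Equil         1.688       1.552       6.575      0.2628
  solve Keq expr → x = -0.03054; check Q = 9.3070e-06

Q₀ = 0.04595; Q > K (proceeds reverse)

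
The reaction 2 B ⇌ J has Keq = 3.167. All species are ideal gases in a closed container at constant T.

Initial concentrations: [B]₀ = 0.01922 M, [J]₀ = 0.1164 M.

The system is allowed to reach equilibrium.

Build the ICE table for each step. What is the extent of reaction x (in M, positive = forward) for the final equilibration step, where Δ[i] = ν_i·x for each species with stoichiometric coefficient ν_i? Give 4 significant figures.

Q₀ = 315.1 vs Keq = 3.167 ⇒ Q>K, reverse
Step 1:
                   B          J
  init       0.01922     0.1164
  Δ           0.1164   -0.05818
  eq          0.1356    0.05822
  solve Keq expr → x = -0.05818; check Q = 3.167

x = -0.05818 M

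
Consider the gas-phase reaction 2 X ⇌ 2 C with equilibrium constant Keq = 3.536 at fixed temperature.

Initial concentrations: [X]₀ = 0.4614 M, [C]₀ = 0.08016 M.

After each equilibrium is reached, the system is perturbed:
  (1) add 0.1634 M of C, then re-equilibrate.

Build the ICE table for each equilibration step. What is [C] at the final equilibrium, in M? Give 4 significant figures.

Q₀ = 0.03018 vs Keq = 3.536 ⇒ Q<K, forward
Step 1:
                    X           C
  Initial      0.4614     0.08016
  Change      -0.2734      0.2734
  Equil         0.188      0.3535
  solve Keq expr → x = 0.1367; check Q = 3.536
Then add 0.1634 M of C.
Step 2:
                    X           C
  Initial       0.188      0.5169
  Change      0.05673    -0.05673
  Equil        0.2447      0.4602
  solve Keq expr → x = -0.02836; check Q = 3.536

[C]_eq = 0.4602 M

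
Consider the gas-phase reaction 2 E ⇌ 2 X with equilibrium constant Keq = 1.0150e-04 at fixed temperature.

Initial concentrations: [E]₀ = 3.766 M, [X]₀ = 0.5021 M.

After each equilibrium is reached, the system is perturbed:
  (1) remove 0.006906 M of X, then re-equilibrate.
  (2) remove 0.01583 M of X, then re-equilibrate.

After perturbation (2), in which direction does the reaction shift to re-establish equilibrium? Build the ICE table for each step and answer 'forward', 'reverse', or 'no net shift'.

Direction: forward

Q₀ = 0.01778 vs Keq = 1.0150e-04 ⇒ Q>K, reverse
Step 1:
                   E          X
  Initial      3.766     0.5021
  Change      0.4595    -0.4595
  Equil        4.226    0.04257
  solve Keq expr → x = -0.2298; check Q = 1.0150e-04
Then remove 0.006906 M of X.
Step 2:
                   E          X
  Initial      4.226    0.03567
  Change   -0.006837   0.006837
  Equil        4.219     0.0425
  solve Keq expr → x = 0.003419; check Q = 1.0150e-04
Then remove 0.01583 M of X.
Step 3:
                   E          X
  Initial      4.219    0.02667
  Change    -0.01567    0.01567
  Equil        4.203    0.04234
  solve Keq expr → x = 0.007836; check Q = 1.0150e-04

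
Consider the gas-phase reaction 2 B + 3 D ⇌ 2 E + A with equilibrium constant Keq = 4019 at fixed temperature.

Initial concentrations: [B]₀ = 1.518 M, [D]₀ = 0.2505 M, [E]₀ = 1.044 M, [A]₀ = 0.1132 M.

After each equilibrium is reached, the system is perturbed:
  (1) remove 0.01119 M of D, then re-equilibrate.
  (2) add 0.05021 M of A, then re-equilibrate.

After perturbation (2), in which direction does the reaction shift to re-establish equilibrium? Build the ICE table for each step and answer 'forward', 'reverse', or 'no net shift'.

Q₀ = 3.406 vs Keq = 4019 ⇒ Q<K, forward
Step 1:
                   B          D          E          A
  I            1.518     0.2505      1.044     0.1132
  C          -0.1453    -0.2179     0.1453    0.07263
  E            1.373    0.03262      1.189     0.1858
  solve Keq expr → x = 0.07263; check Q = 4019
Then remove 0.01119 M of D.
Step 2:
                   B          D          E          A
  I            1.373    0.02143      1.189     0.1858
  C         0.007158    0.01074  -0.007158  -0.003579
  E             1.38    0.03217      1.182     0.1822
  solve Keq expr → x = -0.003579; check Q = 4019
Then add 0.05021 M of A.
Step 3:
                   B          D          E          A
  I             1.38    0.03217      1.182     0.2325
  C          0.00174   0.002611   -0.00174 -8.7024e-04
  E            1.382    0.03478       1.18     0.2316
  solve Keq expr → x = -8.7024e-04; check Q = 4019

Direction: reverse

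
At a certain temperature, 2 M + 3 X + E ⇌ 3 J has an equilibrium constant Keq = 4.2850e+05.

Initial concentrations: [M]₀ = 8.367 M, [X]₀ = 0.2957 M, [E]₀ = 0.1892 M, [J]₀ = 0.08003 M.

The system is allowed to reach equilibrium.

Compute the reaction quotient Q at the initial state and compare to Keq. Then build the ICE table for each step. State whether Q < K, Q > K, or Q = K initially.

Q₀ = 0.001497 vs Keq = 4.2850e+05 ⇒ Q<K, forward
Step 1:
                    M           X           E           J
  I             8.367      0.2957      0.1892     0.08003
  C           -0.1953      -0.293    -0.09766       0.293
  E             8.172    0.002706     0.09154       0.373
  solve Keq expr → x = 0.09766; check Q = 4.2850e+05

Q₀ = 0.001497; Q < K (proceeds forward)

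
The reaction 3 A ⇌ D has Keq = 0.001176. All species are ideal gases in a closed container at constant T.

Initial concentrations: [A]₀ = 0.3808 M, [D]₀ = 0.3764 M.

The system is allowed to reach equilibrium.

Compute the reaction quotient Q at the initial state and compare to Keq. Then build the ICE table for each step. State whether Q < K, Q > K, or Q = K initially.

Q₀ = 6.816; Q > K (proceeds reverse)

Q₀ = 6.816 vs Keq = 0.001176 ⇒ Q>K, reverse
Step 1:
                   A          D
  I           0.3808     0.3764
  C            1.117    -0.3724
  E            1.498   0.003954
  solve Keq expr → x = -0.3724; check Q = 0.001176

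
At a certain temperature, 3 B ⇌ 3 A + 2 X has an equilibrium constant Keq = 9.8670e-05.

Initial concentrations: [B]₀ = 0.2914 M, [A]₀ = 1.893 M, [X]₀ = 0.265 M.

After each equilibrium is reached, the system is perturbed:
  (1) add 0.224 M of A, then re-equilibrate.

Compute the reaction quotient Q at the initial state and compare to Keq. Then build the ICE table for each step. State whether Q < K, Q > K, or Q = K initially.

Q₀ = 19.25; Q > K (proceeds reverse)

Q₀ = 19.25 vs Keq = 9.8670e-05 ⇒ Q>K, reverse
Step 1:
                   B          A          X
  Initial     0.2914      1.893      0.265
  Change      0.3929    -0.3929    -0.2619
  Equil       0.6843        1.5   0.003061
  solve Keq expr → x = -0.131; check Q = 9.8670e-05
Then add 0.224 M of A.
Step 2:
                   B          A          X
  Initial     0.6843      1.724   0.003061
  Change  8.5519e-04 -8.5519e-04 -5.7012e-04
  Equil       0.6852      1.723    0.00249
  solve Keq expr → x = -2.8506e-04; check Q = 9.8670e-05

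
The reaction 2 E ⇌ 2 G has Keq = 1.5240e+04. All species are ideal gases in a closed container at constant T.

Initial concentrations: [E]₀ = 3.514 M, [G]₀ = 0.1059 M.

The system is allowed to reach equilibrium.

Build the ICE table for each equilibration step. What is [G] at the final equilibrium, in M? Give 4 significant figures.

[G]_eq = 3.591 M

Q₀ = 9.0821e-04 vs Keq = 1.5240e+04 ⇒ Q<K, forward
Step 1:
                   E          G
  init         3.514     0.1059
  Δ           -3.485      3.485
  eq         0.02909      3.591
  solve Keq expr → x = 1.742; check Q = 1.5240e+04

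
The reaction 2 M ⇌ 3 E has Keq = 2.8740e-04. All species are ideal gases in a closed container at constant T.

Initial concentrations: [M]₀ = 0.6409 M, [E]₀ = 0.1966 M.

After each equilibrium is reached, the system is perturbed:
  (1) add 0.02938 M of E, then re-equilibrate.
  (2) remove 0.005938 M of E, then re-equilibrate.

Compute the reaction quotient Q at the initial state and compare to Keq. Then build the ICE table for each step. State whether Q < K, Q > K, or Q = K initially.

Q₀ = 0.0185; Q > K (proceeds reverse)

Q₀ = 0.0185 vs Keq = 2.8740e-04 ⇒ Q>K, reverse
Step 1:
                  M         E
  I          0.6409    0.1966
  C          0.0952   -0.1428
  E          0.7361    0.0538
  solve Keq expr → x = -0.0476; check Q = 2.8740e-04
Then add 0.02938 M of E.
Step 2:
                  M         E
  I          0.7361   0.08318
  C         0.01897  -0.02846
  E          0.7551   0.05472
  solve Keq expr → x = -0.009486; check Q = 2.8740e-04
Then remove 0.005938 M of E.
Step 3:
                  M         E
  I          0.7551   0.04878
  C       -0.003835  0.005753
  E          0.7512   0.05454
  solve Keq expr → x = 0.001918; check Q = 2.8740e-04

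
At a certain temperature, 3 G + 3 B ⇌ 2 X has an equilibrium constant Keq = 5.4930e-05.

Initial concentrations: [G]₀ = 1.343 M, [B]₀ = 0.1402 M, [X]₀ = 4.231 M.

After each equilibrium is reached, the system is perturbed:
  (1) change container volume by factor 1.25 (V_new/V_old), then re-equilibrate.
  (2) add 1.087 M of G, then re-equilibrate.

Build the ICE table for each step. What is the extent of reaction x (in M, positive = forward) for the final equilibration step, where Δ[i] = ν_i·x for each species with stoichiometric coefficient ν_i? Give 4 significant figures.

x = 0.06545 M

Q₀ = 2682 vs Keq = 5.4930e-05 ⇒ Q>K, reverse
Step 1:
                   G          B          X
  init         1.343     0.1402      4.231
  Δ            4.643      4.643     -3.095
  eq           5.986      4.783      1.136
  solve Keq expr → x = -1.548; check Q = 5.4930e-05
Then change container volume by factor 1.25 (V_new/V_old).
Step 2:
                   G          B          X
  init         4.789      3.827     0.9085
  Δ           0.2958     0.2958    -0.1972
  eq           5.085      4.122     0.7113
  solve Keq expr → x = -0.0986; check Q = 5.4930e-05
Then add 1.087 M of G.
Step 3:
                   G          B          X
  init         6.172      4.122     0.7113
  Δ          -0.1963    -0.1963     0.1309
  eq           5.975      3.926     0.8422
  solve Keq expr → x = 0.06545; check Q = 5.4930e-05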